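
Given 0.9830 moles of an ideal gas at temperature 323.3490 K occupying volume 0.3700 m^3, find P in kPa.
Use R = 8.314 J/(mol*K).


P = nRT/V = 0.9830 * 8.314 * 323.3490 / 0.3700
= 2642.6221 / 0.3700 = 7142.2219 Pa = 7.1422 kPa

7.1422 kPa


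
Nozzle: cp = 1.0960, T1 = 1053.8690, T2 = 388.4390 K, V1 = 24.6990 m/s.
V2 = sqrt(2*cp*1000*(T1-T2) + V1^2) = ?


dT = 665.4300 K
2*cp*1000*dT = 1458622.5600
V1^2 = 610.0406
V2 = sqrt(1459232.6006) = 1207.9870 m/s

1207.9870 m/s


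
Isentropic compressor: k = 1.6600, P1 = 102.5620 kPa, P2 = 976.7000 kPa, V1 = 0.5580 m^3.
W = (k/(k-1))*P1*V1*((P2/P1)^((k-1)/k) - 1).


(k-1)/k = 0.3976
(P2/P1)^exp = 2.4499
W = 2.5152 * 102.5620 * 0.5580 * (2.4499 - 1) = 208.7027 kJ

208.7027 kJ


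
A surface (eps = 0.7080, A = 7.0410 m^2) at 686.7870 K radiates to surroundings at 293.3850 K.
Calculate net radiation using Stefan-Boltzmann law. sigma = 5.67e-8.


T^4 = 2.2248e+11
Tsurr^4 = 7.4089e+09
Q = 0.7080 * 5.67e-8 * 7.0410 * 2.1507e+11 = 60789.6978 W

60789.6978 W


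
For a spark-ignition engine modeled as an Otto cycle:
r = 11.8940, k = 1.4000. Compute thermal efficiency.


r^(k-1) = 2.6923
eta = 1 - 1/2.6923 = 0.6286 = 62.8577%

62.8577%


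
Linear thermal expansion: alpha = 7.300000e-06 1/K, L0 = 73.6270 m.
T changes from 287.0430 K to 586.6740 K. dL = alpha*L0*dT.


dT = 299.6310 K
dL = 7.300000e-06 * 73.6270 * 299.6310 = 0.161045 m
L_final = 73.788045 m

dL = 0.161045 m


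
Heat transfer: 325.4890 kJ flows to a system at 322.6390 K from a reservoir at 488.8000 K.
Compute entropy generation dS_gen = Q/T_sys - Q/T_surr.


dS_sys = 325.4890/322.6390 = 1.0088 kJ/K
dS_surr = -325.4890/488.8000 = -0.6659 kJ/K
dS_gen = 1.0088 - 0.6659 = 0.3429 kJ/K (irreversible)

dS_gen = 0.3429 kJ/K, irreversible


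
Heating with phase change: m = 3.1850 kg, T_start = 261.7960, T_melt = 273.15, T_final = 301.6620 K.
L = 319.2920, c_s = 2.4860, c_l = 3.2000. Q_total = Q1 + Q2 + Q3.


Q1 (sensible, solid) = 3.1850 * 2.4860 * 11.3540 = 89.9000 kJ
Q2 (latent) = 3.1850 * 319.2920 = 1016.9450 kJ
Q3 (sensible, liquid) = 3.1850 * 3.2000 * 28.5120 = 290.5943 kJ
Q_total = 1397.4393 kJ

1397.4393 kJ


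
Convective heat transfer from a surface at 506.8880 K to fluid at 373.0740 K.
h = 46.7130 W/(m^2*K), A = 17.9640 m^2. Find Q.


dT = 133.8140 K
Q = 46.7130 * 17.9640 * 133.8140 = 112290.3302 W

112290.3302 W


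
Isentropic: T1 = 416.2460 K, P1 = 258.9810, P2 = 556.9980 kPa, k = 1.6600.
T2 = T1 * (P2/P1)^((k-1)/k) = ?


(k-1)/k = 0.3976
(P2/P1)^exp = 1.3559
T2 = 416.2460 * 1.3559 = 564.3947 K

564.3947 K


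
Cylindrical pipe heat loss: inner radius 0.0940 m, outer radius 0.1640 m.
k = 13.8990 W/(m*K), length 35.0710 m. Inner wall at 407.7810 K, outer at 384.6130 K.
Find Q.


dT = 23.1680 K
ln(ro/ri) = 0.5566
Q = 2*pi*13.8990*35.0710*23.1680 / 0.5566 = 127490.8568 W

127490.8568 W


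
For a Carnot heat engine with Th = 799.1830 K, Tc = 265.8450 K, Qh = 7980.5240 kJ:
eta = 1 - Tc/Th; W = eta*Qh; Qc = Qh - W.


eta = 1 - 265.8450/799.1830 = 0.6674
W = 0.6674 * 7980.5240 = 5325.8349 kJ
Qc = 7980.5240 - 5325.8349 = 2654.6891 kJ

eta = 66.7354%, W = 5325.8349 kJ, Qc = 2654.6891 kJ


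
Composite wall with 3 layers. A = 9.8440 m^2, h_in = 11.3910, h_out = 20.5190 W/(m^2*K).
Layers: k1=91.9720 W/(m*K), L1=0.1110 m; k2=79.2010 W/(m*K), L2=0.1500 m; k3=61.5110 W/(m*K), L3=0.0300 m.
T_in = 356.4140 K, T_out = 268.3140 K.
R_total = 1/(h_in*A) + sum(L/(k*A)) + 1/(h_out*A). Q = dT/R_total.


R_conv_in = 1/(11.3910*9.8440) = 0.0089
R_1 = 0.1110/(91.9720*9.8440) = 0.0001
R_2 = 0.1500/(79.2010*9.8440) = 0.0002
R_3 = 0.0300/(61.5110*9.8440) = 4.9545e-05
R_conv_out = 1/(20.5190*9.8440) = 0.0050
R_total = 0.0142 K/W
Q = 88.1000 / 0.0142 = 6189.7171 W

R_total = 0.0142 K/W, Q = 6189.7171 W


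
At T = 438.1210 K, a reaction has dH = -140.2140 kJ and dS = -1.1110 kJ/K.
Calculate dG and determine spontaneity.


T*dS = 438.1210 * -1.1110 = -486.7524 kJ
dG = -140.2140 + 486.7524 = 346.5384 kJ (non-spontaneous)

dG = 346.5384 kJ, non-spontaneous


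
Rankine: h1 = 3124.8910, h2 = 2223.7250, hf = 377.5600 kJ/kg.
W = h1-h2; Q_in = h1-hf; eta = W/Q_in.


W = 901.1660 kJ/kg
Q_in = 2747.3310 kJ/kg
eta = 0.3280 = 32.8015%

eta = 32.8015%


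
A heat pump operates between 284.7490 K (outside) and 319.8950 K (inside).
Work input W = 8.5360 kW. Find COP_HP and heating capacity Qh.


COP = 319.8950 / 35.1460 = 9.1019
Qh = 9.1019 * 8.5360 = 77.6937 kW

COP = 9.1019, Qh = 77.6937 kW


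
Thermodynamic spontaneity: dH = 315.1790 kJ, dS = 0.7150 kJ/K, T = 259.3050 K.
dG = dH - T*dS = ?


T*dS = 259.3050 * 0.7150 = 185.4031 kJ
dG = 315.1790 - 185.4031 = 129.7759 kJ (non-spontaneous)

dG = 129.7759 kJ, non-spontaneous


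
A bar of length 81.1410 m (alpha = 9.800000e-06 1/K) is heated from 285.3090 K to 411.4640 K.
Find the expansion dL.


dT = 126.1550 K
dL = 9.800000e-06 * 81.1410 * 126.1550 = 0.100316 m
L_final = 81.241316 m

dL = 0.100316 m


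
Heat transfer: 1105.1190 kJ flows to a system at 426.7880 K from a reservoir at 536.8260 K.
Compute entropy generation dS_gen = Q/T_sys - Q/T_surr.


dS_sys = 1105.1190/426.7880 = 2.5894 kJ/K
dS_surr = -1105.1190/536.8260 = -2.0586 kJ/K
dS_gen = 2.5894 - 2.0586 = 0.5308 kJ/K (irreversible)

dS_gen = 0.5308 kJ/K, irreversible


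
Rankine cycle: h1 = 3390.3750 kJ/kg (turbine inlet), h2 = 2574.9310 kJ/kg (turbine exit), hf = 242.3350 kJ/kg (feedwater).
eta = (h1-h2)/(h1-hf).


W = 815.4440 kJ/kg
Q_in = 3148.0400 kJ/kg
eta = 0.2590 = 25.9032%

eta = 25.9032%


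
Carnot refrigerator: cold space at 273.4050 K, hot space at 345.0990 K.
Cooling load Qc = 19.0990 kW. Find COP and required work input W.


COP = 273.4050 / 71.6940 = 3.8135
W = 19.0990 / 3.8135 = 5.0083 kW

COP = 3.8135, W = 5.0083 kW


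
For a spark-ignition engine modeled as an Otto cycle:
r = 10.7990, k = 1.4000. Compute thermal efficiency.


r^(k-1) = 2.5903
eta = 1 - 1/2.5903 = 0.6139 = 61.3947%

61.3947%


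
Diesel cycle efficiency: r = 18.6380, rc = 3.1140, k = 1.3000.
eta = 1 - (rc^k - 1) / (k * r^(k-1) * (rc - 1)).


r^(k-1) = 2.4050
rc^k = 4.3784
eta = 0.4889 = 48.8858%

48.8858%


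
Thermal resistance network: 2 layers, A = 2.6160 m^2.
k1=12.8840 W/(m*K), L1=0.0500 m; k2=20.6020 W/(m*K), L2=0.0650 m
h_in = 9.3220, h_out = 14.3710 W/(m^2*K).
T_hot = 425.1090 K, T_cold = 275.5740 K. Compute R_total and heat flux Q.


R_conv_in = 1/(9.3220*2.6160) = 0.0410
R_1 = 0.0500/(12.8840*2.6160) = 0.0015
R_2 = 0.0650/(20.6020*2.6160) = 0.0012
R_conv_out = 1/(14.3710*2.6160) = 0.0266
R_total = 0.0703 K/W
Q = 149.5350 / 0.0703 = 2127.2287 W

R_total = 0.0703 K/W, Q = 2127.2287 W


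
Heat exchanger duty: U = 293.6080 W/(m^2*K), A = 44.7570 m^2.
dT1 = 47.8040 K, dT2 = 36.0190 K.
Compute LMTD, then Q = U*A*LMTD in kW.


LMTD = 41.6339 K
Q = 293.6080 * 44.7570 * 41.6339 = 547111.3601 W = 547.1114 kW

547.1114 kW


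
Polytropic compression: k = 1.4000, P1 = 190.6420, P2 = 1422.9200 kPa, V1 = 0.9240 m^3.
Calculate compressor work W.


(k-1)/k = 0.2857
(P2/P1)^exp = 1.7759
W = 3.5000 * 190.6420 * 0.9240 * (1.7759 - 1) = 478.3684 kJ

478.3684 kJ


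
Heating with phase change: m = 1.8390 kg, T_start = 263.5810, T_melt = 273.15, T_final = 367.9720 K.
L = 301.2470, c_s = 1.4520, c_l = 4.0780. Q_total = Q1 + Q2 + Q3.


Q1 (sensible, solid) = 1.8390 * 1.4520 * 9.5690 = 25.5514 kJ
Q2 (latent) = 1.8390 * 301.2470 = 553.9932 kJ
Q3 (sensible, liquid) = 1.8390 * 4.0780 * 94.8220 = 711.1121 kJ
Q_total = 1290.6567 kJ

1290.6567 kJ


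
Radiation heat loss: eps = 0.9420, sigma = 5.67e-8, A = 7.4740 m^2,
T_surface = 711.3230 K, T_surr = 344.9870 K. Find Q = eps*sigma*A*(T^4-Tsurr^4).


T^4 = 2.5602e+11
Tsurr^4 = 1.4165e+10
Q = 0.9420 * 5.67e-8 * 7.4740 * 2.4185e+11 = 96546.2899 W

96546.2899 W


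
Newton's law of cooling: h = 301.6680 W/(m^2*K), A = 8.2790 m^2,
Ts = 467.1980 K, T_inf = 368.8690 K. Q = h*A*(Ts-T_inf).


dT = 98.3290 K
Q = 301.6680 * 8.2790 * 98.3290 = 245577.5990 W

245577.5990 W


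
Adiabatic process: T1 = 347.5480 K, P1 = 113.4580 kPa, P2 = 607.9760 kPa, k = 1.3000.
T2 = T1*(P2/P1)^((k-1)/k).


(k-1)/k = 0.2308
(P2/P1)^exp = 1.4731
T2 = 347.5480 * 1.4731 = 511.9852 K

511.9852 K


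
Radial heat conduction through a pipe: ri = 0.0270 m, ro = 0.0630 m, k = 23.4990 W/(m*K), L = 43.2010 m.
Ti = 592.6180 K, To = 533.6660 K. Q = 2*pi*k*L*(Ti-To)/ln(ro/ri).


dT = 58.9520 K
ln(ro/ri) = 0.8473
Q = 2*pi*23.4990*43.2010*58.9520 / 0.8473 = 443798.1456 W

443798.1456 W


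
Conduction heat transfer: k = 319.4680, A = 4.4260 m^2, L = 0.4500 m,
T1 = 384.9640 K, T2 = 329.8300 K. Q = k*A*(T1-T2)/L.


dT = 55.1340 K
Q = 319.4680 * 4.4260 * 55.1340 / 0.4500 = 173239.0369 W

173239.0369 W


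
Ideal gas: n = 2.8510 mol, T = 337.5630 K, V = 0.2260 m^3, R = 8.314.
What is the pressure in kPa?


P = nRT/V = 2.8510 * 8.314 * 337.5630 / 0.2260
= 8001.3280 / 0.2260 = 35404.1063 Pa = 35.4041 kPa

35.4041 kPa


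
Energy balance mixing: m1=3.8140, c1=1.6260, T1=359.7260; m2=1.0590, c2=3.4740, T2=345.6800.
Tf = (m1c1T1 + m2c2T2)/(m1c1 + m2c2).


num = 3502.6088
den = 9.8805
Tf = 354.4960 K

354.4960 K


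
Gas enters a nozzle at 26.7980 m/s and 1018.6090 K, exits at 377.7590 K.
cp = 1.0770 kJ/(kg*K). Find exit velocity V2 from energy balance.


dT = 640.8500 K
2*cp*1000*dT = 1380390.9000
V1^2 = 718.1328
V2 = sqrt(1381109.0328) = 1175.2060 m/s

1175.2060 m/s


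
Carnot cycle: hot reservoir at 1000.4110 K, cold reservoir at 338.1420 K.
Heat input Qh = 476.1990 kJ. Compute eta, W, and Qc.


eta = 1 - 338.1420/1000.4110 = 0.6620
W = 0.6620 * 476.1990 = 315.2423 kJ
Qc = 476.1990 - 315.2423 = 160.9567 kJ

eta = 66.1997%, W = 315.2423 kJ, Qc = 160.9567 kJ


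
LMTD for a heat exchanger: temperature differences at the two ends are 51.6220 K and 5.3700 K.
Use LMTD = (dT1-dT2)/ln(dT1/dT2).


dT1/dT2 = 9.6130
ln(dT1/dT2) = 2.2631
LMTD = 46.2520 / 2.2631 = 20.4373 K

20.4373 K


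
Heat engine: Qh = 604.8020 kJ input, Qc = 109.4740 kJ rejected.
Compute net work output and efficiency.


W = 604.8020 - 109.4740 = 495.3280 kJ
eta = 495.3280 / 604.8020 = 0.8190 = 81.8992%

W = 495.3280 kJ, eta = 81.8992%


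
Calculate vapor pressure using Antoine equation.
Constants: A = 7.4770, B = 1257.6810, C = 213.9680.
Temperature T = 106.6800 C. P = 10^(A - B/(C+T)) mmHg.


C+T = 320.6480
B/(C+T) = 3.9223
log10(P) = 7.4770 - 3.9223 = 3.5547
P = 10^3.5547 = 3586.6546 mmHg

3586.6546 mmHg


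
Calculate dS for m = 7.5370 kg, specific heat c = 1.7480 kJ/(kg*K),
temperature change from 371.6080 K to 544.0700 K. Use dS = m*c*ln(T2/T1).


T2/T1 = 1.4641
ln(T2/T1) = 0.3812
dS = 7.5370 * 1.7480 * 0.3812 = 5.0227 kJ/K

5.0227 kJ/K


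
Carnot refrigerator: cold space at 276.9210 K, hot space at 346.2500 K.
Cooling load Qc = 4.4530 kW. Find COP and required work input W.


COP = 276.9210 / 69.3290 = 3.9943
W = 4.4530 / 3.9943 = 1.1148 kW

COP = 3.9943, W = 1.1148 kW


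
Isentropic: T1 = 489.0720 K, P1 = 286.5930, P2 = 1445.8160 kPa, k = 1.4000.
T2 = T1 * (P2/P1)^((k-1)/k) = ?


(k-1)/k = 0.2857
(P2/P1)^exp = 1.5879
T2 = 489.0720 * 1.5879 = 776.5803 K

776.5803 K


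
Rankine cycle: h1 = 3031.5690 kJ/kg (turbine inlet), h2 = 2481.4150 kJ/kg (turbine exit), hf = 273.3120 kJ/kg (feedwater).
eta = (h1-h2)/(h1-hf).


W = 550.1540 kJ/kg
Q_in = 2758.2570 kJ/kg
eta = 0.1995 = 19.9457%

eta = 19.9457%


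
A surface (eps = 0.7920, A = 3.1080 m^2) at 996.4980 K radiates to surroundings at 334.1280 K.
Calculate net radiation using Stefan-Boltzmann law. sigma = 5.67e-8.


T^4 = 9.8607e+11
Tsurr^4 = 1.2464e+10
Q = 0.7920 * 5.67e-8 * 3.1080 * 9.7360e+11 = 135884.6882 W

135884.6882 W


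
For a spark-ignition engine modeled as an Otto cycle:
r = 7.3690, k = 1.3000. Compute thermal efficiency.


r^(k-1) = 1.8206
eta = 1 - 1/1.8206 = 0.4507 = 45.0741%

45.0741%


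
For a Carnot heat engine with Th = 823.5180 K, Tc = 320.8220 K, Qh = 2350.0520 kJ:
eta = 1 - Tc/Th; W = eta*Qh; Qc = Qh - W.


eta = 1 - 320.8220/823.5180 = 0.6104
W = 0.6104 * 2350.0520 = 1434.5306 kJ
Qc = 2350.0520 - 1434.5306 = 915.5214 kJ

eta = 61.0425%, W = 1434.5306 kJ, Qc = 915.5214 kJ


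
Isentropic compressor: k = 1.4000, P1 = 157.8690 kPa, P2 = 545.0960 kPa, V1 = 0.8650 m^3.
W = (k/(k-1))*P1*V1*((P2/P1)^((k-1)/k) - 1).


(k-1)/k = 0.2857
(P2/P1)^exp = 1.4248
W = 3.5000 * 157.8690 * 0.8650 * (1.4248 - 1) = 203.0493 kJ

203.0493 kJ


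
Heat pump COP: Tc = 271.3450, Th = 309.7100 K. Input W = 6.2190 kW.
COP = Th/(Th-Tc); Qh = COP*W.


COP = 309.7100 / 38.3650 = 8.0727
Qh = 8.0727 * 6.2190 = 50.2043 kW

COP = 8.0727, Qh = 50.2043 kW


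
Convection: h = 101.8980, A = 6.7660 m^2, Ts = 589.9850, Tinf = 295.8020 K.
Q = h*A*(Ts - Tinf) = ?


dT = 294.1830 K
Q = 101.8980 * 6.7660 * 294.1830 = 202822.0771 W

202822.0771 W


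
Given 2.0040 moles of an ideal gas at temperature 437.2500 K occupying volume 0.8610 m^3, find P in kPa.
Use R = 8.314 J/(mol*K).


P = nRT/V = 2.0040 * 8.314 * 437.2500 / 0.8610
= 7285.1342 / 0.8610 = 8461.2476 Pa = 8.4612 kPa

8.4612 kPa


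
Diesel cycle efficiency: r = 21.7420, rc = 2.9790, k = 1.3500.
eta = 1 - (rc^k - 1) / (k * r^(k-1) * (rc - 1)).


r^(k-1) = 2.9380
rc^k = 4.3651
eta = 0.5713 = 57.1289%

57.1289%


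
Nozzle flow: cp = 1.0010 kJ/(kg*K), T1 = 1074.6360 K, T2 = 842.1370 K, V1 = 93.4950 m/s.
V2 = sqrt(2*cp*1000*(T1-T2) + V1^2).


dT = 232.4990 K
2*cp*1000*dT = 465462.9980
V1^2 = 8741.3150
V2 = sqrt(474204.3130) = 688.6249 m/s

688.6249 m/s


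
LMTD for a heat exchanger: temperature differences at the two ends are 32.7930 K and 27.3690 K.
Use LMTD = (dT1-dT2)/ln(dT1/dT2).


dT1/dT2 = 1.1982
ln(dT1/dT2) = 0.1808
LMTD = 5.4240 / 0.1808 = 29.9993 K

29.9993 K


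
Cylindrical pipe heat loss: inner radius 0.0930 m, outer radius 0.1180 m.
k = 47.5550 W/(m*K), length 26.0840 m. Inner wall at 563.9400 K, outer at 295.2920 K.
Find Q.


dT = 268.6480 K
ln(ro/ri) = 0.2381
Q = 2*pi*47.5550*26.0840*268.6480 / 0.2381 = 8794306.2155 W

8794306.2155 W


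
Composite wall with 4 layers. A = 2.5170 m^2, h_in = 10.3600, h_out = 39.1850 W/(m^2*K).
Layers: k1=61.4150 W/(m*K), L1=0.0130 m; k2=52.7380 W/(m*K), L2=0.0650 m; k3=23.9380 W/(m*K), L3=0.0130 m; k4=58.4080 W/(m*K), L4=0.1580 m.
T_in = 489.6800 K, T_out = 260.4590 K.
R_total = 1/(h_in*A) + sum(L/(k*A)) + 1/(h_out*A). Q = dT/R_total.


R_conv_in = 1/(10.3600*2.5170) = 0.0383
R_1 = 0.0130/(61.4150*2.5170) = 8.4098e-05
R_2 = 0.0650/(52.7380*2.5170) = 0.0005
R_3 = 0.0130/(23.9380*2.5170) = 0.0002
R_4 = 0.1580/(58.4080*2.5170) = 0.0011
R_conv_out = 1/(39.1850*2.5170) = 0.0101
R_total = 0.0504 K/W
Q = 229.2210 / 0.0504 = 4552.3195 W

R_total = 0.0504 K/W, Q = 4552.3195 W


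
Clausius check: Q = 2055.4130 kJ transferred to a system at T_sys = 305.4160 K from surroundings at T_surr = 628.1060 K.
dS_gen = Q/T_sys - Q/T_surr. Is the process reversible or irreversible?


dS_sys = 2055.4130/305.4160 = 6.7299 kJ/K
dS_surr = -2055.4130/628.1060 = -3.2724 kJ/K
dS_gen = 6.7299 - 3.2724 = 3.4575 kJ/K (irreversible)

dS_gen = 3.4575 kJ/K, irreversible


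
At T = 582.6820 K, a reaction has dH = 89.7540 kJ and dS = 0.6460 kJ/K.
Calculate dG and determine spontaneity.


T*dS = 582.6820 * 0.6460 = 376.4126 kJ
dG = 89.7540 - 376.4126 = -286.6586 kJ (spontaneous)

dG = -286.6586 kJ, spontaneous


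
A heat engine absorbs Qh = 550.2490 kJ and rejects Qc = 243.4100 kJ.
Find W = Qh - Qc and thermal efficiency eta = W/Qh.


W = 550.2490 - 243.4100 = 306.8390 kJ
eta = 306.8390 / 550.2490 = 0.5576 = 55.7637%

W = 306.8390 kJ, eta = 55.7637%


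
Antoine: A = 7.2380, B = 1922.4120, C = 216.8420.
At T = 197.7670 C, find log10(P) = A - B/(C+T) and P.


C+T = 414.6090
B/(C+T) = 4.6367
log10(P) = 7.2380 - 4.6367 = 2.6013
P = 10^2.6013 = 399.3129 mmHg

399.3129 mmHg


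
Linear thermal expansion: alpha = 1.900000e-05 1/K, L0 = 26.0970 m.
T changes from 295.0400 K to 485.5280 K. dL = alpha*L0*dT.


dT = 190.4880 K
dL = 1.900000e-05 * 26.0970 * 190.4880 = 0.094452 m
L_final = 26.191452 m

dL = 0.094452 m


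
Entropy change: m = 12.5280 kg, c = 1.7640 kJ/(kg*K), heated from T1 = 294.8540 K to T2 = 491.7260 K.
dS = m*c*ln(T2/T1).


T2/T1 = 1.6677
ln(T2/T1) = 0.5114
dS = 12.5280 * 1.7640 * 0.5114 = 11.3025 kJ/K

11.3025 kJ/K


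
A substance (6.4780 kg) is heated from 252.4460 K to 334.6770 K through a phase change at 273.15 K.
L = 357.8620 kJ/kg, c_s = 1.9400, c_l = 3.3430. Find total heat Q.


Q1 (sensible, solid) = 6.4780 * 1.9400 * 20.7040 = 260.1938 kJ
Q2 (latent) = 6.4780 * 357.8620 = 2318.2300 kJ
Q3 (sensible, liquid) = 6.4780 * 3.3430 * 61.5270 = 1332.4259 kJ
Q_total = 3910.8497 kJ

3910.8497 kJ


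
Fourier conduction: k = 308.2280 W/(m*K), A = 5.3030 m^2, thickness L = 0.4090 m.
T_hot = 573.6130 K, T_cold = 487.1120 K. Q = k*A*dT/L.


dT = 86.5010 K
Q = 308.2280 * 5.3030 * 86.5010 / 0.4090 = 345693.7562 W

345693.7562 W


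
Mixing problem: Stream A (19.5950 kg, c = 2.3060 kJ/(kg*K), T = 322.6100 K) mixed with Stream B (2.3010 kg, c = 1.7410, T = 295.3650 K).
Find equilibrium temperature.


num = 15760.7223
den = 49.1921
Tf = 320.3913 K

320.3913 K


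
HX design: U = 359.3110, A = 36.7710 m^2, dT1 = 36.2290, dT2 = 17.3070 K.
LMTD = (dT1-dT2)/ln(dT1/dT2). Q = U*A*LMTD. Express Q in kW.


LMTD = 25.6136 K
Q = 359.3110 * 36.7710 * 25.6136 = 338412.3227 W = 338.4123 kW

338.4123 kW


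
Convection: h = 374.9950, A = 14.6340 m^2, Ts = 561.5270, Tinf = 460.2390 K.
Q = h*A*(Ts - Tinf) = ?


dT = 101.2880 K
Q = 374.9950 * 14.6340 * 101.2880 = 555835.8108 W

555835.8108 W


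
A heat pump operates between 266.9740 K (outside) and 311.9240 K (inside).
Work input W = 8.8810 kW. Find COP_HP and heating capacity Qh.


COP = 311.9240 / 44.9500 = 6.9394
Qh = 6.9394 * 8.8810 = 61.6284 kW

COP = 6.9394, Qh = 61.6284 kW


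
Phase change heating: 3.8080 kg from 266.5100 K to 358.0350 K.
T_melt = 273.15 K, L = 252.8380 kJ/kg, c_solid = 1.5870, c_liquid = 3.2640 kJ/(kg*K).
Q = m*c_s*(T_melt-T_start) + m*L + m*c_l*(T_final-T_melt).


Q1 (sensible, solid) = 3.8080 * 1.5870 * 6.6400 = 40.1275 kJ
Q2 (latent) = 3.8080 * 252.8380 = 962.8071 kJ
Q3 (sensible, liquid) = 3.8080 * 3.2640 * 84.8850 = 1055.0621 kJ
Q_total = 2057.9967 kJ

2057.9967 kJ


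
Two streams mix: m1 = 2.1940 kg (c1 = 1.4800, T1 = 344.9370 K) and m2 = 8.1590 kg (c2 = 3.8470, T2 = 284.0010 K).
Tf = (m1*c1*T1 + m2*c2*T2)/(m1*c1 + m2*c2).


num = 10034.1824
den = 34.6348
Tf = 289.7139 K

289.7139 K


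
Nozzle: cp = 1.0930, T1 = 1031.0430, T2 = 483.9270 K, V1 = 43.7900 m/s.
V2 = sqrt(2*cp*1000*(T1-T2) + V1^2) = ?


dT = 547.1160 K
2*cp*1000*dT = 1195995.5760
V1^2 = 1917.5641
V2 = sqrt(1197913.1401) = 1094.4922 m/s

1094.4922 m/s


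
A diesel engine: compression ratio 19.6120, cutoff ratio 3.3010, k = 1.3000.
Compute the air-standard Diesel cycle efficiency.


r^(k-1) = 2.4421
rc^k = 4.7232
eta = 0.4903 = 49.0313%

49.0313%


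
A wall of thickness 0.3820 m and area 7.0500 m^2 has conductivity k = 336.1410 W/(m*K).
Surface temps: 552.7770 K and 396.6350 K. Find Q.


dT = 156.1420 K
Q = 336.1410 * 7.0500 * 156.1420 / 0.3820 = 968650.2161 W

968650.2161 W


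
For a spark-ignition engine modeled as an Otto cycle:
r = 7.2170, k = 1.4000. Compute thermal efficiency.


r^(k-1) = 2.2047
eta = 1 - 1/2.2047 = 0.5464 = 54.6416%

54.6416%


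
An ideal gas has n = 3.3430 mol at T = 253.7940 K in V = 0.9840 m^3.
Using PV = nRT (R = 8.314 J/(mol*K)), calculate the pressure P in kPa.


P = nRT/V = 3.3430 * 8.314 * 253.7940 / 0.9840
= 7053.8748 / 0.9840 = 7168.5720 Pa = 7.1686 kPa

7.1686 kPa


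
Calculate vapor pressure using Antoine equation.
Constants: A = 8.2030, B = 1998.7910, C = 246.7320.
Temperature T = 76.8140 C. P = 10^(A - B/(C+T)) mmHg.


C+T = 323.5460
B/(C+T) = 6.1778
log10(P) = 8.2030 - 6.1778 = 2.0252
P = 10^2.0252 = 105.9828 mmHg

105.9828 mmHg


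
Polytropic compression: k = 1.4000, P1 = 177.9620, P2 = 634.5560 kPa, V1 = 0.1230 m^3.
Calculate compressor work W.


(k-1)/k = 0.2857
(P2/P1)^exp = 1.4380
W = 3.5000 * 177.9620 * 0.1230 * (1.4380 - 1) = 33.5554 kJ

33.5554 kJ


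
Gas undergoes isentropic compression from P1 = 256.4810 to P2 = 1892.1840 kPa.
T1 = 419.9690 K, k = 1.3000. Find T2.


(k-1)/k = 0.2308
(P2/P1)^exp = 1.5859
T2 = 419.9690 * 1.5859 = 666.0452 K

666.0452 K


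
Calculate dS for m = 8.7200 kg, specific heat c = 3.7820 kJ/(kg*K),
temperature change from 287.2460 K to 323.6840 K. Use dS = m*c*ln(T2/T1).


T2/T1 = 1.1269
ln(T2/T1) = 0.1194
dS = 8.7200 * 3.7820 * 0.1194 = 3.9386 kJ/K

3.9386 kJ/K


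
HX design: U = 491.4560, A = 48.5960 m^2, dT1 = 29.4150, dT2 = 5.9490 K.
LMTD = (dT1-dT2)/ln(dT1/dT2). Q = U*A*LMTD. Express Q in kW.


LMTD = 14.6820 K
Q = 491.4560 * 48.5960 * 14.6820 = 350647.6469 W = 350.6476 kW

350.6476 kW


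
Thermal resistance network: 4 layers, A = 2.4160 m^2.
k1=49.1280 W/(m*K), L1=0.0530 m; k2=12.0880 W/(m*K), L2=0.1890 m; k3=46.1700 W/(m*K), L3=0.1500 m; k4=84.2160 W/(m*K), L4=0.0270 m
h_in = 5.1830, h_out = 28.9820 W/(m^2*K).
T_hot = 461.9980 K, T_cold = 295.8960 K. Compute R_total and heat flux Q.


R_conv_in = 1/(5.1830*2.4160) = 0.0799
R_1 = 0.0530/(49.1280*2.4160) = 0.0004
R_2 = 0.1890/(12.0880*2.4160) = 0.0065
R_3 = 0.1500/(46.1700*2.4160) = 0.0013
R_4 = 0.0270/(84.2160*2.4160) = 0.0001
R_conv_out = 1/(28.9820*2.4160) = 0.0143
R_total = 0.1025 K/W
Q = 166.1020 / 0.1025 = 1619.9431 W

R_total = 0.1025 K/W, Q = 1619.9431 W


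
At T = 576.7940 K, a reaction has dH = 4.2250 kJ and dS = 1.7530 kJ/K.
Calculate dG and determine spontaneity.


T*dS = 576.7940 * 1.7530 = 1011.1199 kJ
dG = 4.2250 - 1011.1199 = -1006.8949 kJ (spontaneous)

dG = -1006.8949 kJ, spontaneous


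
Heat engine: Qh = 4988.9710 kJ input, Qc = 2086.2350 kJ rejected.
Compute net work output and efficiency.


W = 4988.9710 - 2086.2350 = 2902.7360 kJ
eta = 2902.7360 / 4988.9710 = 0.5818 = 58.1831%

W = 2902.7360 kJ, eta = 58.1831%


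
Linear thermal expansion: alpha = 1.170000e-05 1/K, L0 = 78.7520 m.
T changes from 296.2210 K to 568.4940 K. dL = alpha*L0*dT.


dT = 272.2730 K
dL = 1.170000e-05 * 78.7520 * 272.2730 = 0.250872 m
L_final = 79.002872 m

dL = 0.250872 m


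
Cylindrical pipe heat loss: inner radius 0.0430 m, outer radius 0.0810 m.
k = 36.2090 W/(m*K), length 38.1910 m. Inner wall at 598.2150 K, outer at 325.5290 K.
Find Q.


dT = 272.6860 K
ln(ro/ri) = 0.6332
Q = 2*pi*36.2090*38.1910*272.6860 / 0.6332 = 3741499.8434 W

3741499.8434 W


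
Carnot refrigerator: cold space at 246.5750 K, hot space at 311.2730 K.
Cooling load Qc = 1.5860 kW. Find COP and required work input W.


COP = 246.5750 / 64.6980 = 3.8112
W = 1.5860 / 3.8112 = 0.4161 kW

COP = 3.8112, W = 0.4161 kW


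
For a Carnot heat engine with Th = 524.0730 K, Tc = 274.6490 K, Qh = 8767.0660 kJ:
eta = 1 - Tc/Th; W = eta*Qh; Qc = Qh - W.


eta = 1 - 274.6490/524.0730 = 0.4759
W = 0.4759 * 8767.0660 = 4172.5421 kJ
Qc = 8767.0660 - 4172.5421 = 4594.5239 kJ

eta = 47.5934%, W = 4172.5421 kJ, Qc = 4594.5239 kJ


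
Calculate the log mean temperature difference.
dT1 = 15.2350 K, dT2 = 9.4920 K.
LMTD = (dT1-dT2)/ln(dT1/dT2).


dT1/dT2 = 1.6050
ln(dT1/dT2) = 0.4731
LMTD = 5.7430 / 0.4731 = 12.1379 K

12.1379 K


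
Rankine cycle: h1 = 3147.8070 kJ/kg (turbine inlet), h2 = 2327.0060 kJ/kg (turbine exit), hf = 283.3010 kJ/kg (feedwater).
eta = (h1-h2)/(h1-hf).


W = 820.8010 kJ/kg
Q_in = 2864.5060 kJ/kg
eta = 0.2865 = 28.6542%

eta = 28.6542%


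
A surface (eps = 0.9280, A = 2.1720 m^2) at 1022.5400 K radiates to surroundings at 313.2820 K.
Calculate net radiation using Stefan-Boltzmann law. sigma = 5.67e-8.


T^4 = 1.0933e+12
Tsurr^4 = 9.6326e+09
Q = 0.9280 * 5.67e-8 * 2.1720 * 1.0836e+12 = 123842.1818 W

123842.1818 W


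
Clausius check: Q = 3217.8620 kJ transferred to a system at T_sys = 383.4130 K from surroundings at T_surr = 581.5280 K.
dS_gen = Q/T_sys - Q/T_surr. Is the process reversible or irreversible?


dS_sys = 3217.8620/383.4130 = 8.3927 kJ/K
dS_surr = -3217.8620/581.5280 = -5.5335 kJ/K
dS_gen = 8.3927 - 5.5335 = 2.8592 kJ/K (irreversible)

dS_gen = 2.8592 kJ/K, irreversible


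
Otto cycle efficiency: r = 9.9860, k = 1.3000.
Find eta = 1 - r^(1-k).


r^(k-1) = 1.9944
eta = 1 - 1/1.9944 = 0.4986 = 49.8602%

49.8602%


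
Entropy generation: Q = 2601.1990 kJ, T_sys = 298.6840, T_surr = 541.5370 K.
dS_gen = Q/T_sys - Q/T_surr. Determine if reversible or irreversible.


dS_sys = 2601.1990/298.6840 = 8.7089 kJ/K
dS_surr = -2601.1990/541.5370 = -4.8034 kJ/K
dS_gen = 8.7089 - 4.8034 = 3.9055 kJ/K (irreversible)

dS_gen = 3.9055 kJ/K, irreversible


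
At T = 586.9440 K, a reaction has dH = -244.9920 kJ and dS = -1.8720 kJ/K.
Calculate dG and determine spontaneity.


T*dS = 586.9440 * -1.8720 = -1098.7592 kJ
dG = -244.9920 + 1098.7592 = 853.7672 kJ (non-spontaneous)

dG = 853.7672 kJ, non-spontaneous


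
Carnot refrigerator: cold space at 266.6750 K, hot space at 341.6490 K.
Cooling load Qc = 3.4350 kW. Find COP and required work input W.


COP = 266.6750 / 74.9740 = 3.5569
W = 3.4350 / 3.5569 = 0.9657 kW

COP = 3.5569, W = 0.9657 kW


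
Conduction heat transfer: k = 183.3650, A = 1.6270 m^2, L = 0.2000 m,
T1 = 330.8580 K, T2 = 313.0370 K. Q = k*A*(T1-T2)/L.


dT = 17.8210 K
Q = 183.3650 * 1.6270 * 17.8210 / 0.2000 = 26583.1273 W

26583.1273 W


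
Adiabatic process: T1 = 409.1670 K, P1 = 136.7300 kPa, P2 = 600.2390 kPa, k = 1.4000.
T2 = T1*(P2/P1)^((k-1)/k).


(k-1)/k = 0.2857
(P2/P1)^exp = 1.5260
T2 = 409.1670 * 1.5260 = 624.3969 K

624.3969 K


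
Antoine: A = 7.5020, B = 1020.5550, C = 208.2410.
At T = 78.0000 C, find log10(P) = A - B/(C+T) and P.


C+T = 286.2410
B/(C+T) = 3.5654
log10(P) = 7.5020 - 3.5654 = 3.9366
P = 10^3.9366 = 8642.3183 mmHg

8642.3183 mmHg


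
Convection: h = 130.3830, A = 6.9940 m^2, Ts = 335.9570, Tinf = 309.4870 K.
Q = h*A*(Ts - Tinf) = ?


dT = 26.4700 K
Q = 130.3830 * 6.9940 * 26.4700 = 24137.9586 W

24137.9586 W


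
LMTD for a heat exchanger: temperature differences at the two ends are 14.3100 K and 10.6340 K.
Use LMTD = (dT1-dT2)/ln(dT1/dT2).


dT1/dT2 = 1.3457
ln(dT1/dT2) = 0.2969
LMTD = 3.6760 / 0.2969 = 12.3812 K

12.3812 K


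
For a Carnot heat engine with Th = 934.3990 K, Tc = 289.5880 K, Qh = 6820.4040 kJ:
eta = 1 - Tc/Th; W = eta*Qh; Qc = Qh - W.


eta = 1 - 289.5880/934.3990 = 0.6901
W = 0.6901 * 6820.4040 = 4706.6312 kJ
Qc = 6820.4040 - 4706.6312 = 2113.7728 kJ

eta = 69.0081%, W = 4706.6312 kJ, Qc = 2113.7728 kJ


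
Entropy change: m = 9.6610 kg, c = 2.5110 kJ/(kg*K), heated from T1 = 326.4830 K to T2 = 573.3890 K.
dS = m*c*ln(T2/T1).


T2/T1 = 1.7563
ln(T2/T1) = 0.5632
dS = 9.6610 * 2.5110 * 0.5632 = 13.6622 kJ/K

13.6622 kJ/K


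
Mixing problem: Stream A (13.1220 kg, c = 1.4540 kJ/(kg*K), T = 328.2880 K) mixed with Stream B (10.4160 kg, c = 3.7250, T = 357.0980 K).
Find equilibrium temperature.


num = 20118.7937
den = 57.8790
Tf = 347.6010 K

347.6010 K


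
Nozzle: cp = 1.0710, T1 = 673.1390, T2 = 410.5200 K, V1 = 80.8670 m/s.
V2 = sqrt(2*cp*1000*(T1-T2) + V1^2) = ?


dT = 262.6190 K
2*cp*1000*dT = 562529.8980
V1^2 = 6539.4717
V2 = sqrt(569069.3697) = 754.3669 m/s

754.3669 m/s


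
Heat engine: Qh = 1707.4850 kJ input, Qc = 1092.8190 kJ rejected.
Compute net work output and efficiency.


W = 1707.4850 - 1092.8190 = 614.6660 kJ
eta = 614.6660 / 1707.4850 = 0.3600 = 35.9983%

W = 614.6660 kJ, eta = 35.9983%


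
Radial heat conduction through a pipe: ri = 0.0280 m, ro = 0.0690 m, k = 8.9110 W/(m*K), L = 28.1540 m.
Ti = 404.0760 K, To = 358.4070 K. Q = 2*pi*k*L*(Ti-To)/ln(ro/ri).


dT = 45.6690 K
ln(ro/ri) = 0.9019
Q = 2*pi*8.9110*28.1540*45.6690 / 0.9019 = 79819.4210 W

79819.4210 W


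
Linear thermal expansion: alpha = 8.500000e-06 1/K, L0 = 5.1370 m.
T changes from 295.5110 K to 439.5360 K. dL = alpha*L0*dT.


dT = 144.0250 K
dL = 8.500000e-06 * 5.1370 * 144.0250 = 0.006289 m
L_final = 5.143289 m

dL = 0.006289 m


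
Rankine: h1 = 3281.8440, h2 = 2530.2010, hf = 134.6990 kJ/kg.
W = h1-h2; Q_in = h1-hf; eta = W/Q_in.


W = 751.6430 kJ/kg
Q_in = 3147.1450 kJ/kg
eta = 0.2388 = 23.8833%

eta = 23.8833%


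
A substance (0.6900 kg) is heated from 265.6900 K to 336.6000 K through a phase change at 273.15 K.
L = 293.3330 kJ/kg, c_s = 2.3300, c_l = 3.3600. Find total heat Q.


Q1 (sensible, solid) = 0.6900 * 2.3300 * 7.4600 = 11.9934 kJ
Q2 (latent) = 0.6900 * 293.3330 = 202.3998 kJ
Q3 (sensible, liquid) = 0.6900 * 3.3600 * 63.4500 = 147.1025 kJ
Q_total = 361.4957 kJ

361.4957 kJ


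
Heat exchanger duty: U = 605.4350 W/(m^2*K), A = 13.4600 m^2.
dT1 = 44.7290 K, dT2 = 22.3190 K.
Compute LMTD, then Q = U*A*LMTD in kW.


LMTD = 32.2361 K
Q = 605.4350 * 13.4600 * 32.2361 = 262696.8363 W = 262.6968 kW

262.6968 kW


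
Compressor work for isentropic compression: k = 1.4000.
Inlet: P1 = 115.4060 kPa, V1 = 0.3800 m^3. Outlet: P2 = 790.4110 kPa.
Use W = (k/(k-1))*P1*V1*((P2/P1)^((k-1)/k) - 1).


(k-1)/k = 0.2857
(P2/P1)^exp = 1.7328
W = 3.5000 * 115.4060 * 0.3800 * (1.7328 - 1) = 112.4783 kJ

112.4783 kJ


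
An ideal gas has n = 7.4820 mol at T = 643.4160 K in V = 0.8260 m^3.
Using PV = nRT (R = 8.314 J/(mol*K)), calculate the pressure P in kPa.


P = nRT/V = 7.4820 * 8.314 * 643.4160 / 0.8260
= 40023.9162 / 0.8260 = 48455.1043 Pa = 48.4551 kPa

48.4551 kPa


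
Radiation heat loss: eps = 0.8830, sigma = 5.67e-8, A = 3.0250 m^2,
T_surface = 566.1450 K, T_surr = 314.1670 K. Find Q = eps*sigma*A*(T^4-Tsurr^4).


T^4 = 1.0273e+11
Tsurr^4 = 9.7419e+09
Q = 0.8830 * 5.67e-8 * 3.0250 * 9.2991e+10 = 14083.5288 W

14083.5288 W


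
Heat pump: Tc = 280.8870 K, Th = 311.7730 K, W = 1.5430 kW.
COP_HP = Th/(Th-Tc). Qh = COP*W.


COP = 311.7730 / 30.8860 = 10.0943
Qh = 10.0943 * 1.5430 = 15.5755 kW

COP = 10.0943, Qh = 15.5755 kW


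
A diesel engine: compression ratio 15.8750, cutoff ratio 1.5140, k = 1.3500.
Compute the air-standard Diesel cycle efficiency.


r^(k-1) = 2.6318
rc^k = 1.7505
eta = 0.5890 = 58.9019%

58.9019%


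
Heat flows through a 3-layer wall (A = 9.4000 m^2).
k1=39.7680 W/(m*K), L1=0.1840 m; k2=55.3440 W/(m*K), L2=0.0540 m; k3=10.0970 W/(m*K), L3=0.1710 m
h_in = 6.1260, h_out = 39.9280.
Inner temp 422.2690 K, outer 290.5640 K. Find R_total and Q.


R_conv_in = 1/(6.1260*9.4000) = 0.0174
R_1 = 0.1840/(39.7680*9.4000) = 0.0005
R_2 = 0.0540/(55.3440*9.4000) = 0.0001
R_3 = 0.1710/(10.0970*9.4000) = 0.0018
R_conv_out = 1/(39.9280*9.4000) = 0.0027
R_total = 0.0224 K/W
Q = 131.7050 / 0.0224 = 5872.3802 W

R_total = 0.0224 K/W, Q = 5872.3802 W


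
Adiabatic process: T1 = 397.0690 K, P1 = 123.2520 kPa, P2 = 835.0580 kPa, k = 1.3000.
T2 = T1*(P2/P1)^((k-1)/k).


(k-1)/k = 0.2308
(P2/P1)^exp = 1.5551
T2 = 397.0690 * 1.5551 = 617.4721 K

617.4721 K


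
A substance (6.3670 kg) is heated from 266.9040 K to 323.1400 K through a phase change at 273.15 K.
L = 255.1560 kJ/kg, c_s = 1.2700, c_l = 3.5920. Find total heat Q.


Q1 (sensible, solid) = 6.3670 * 1.2700 * 6.2460 = 50.5057 kJ
Q2 (latent) = 6.3670 * 255.1560 = 1624.5783 kJ
Q3 (sensible, liquid) = 6.3670 * 3.5920 * 49.9900 = 1143.2845 kJ
Q_total = 2818.3685 kJ

2818.3685 kJ


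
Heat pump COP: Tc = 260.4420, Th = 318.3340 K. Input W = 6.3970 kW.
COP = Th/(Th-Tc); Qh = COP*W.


COP = 318.3340 / 57.8920 = 5.4988
Qh = 5.4988 * 6.3970 = 35.1755 kW

COP = 5.4988, Qh = 35.1755 kW


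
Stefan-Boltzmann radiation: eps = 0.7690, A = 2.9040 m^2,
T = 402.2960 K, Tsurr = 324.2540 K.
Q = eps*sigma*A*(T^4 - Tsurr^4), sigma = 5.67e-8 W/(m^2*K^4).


T^4 = 2.6193e+10
Tsurr^4 = 1.1055e+10
Q = 0.7690 * 5.67e-8 * 2.9040 * 1.5138e+10 = 1916.8277 W

1916.8277 W


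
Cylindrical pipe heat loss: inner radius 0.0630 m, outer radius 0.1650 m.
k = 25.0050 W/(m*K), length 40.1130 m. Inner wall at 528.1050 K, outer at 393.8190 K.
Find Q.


dT = 134.2860 K
ln(ro/ri) = 0.9628
Q = 2*pi*25.0050*40.1130*134.2860 / 0.9628 = 878985.4352 W

878985.4352 W


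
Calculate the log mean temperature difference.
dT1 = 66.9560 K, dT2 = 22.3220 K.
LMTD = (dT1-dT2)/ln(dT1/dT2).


dT1/dT2 = 2.9996
ln(dT1/dT2) = 1.0985
LMTD = 44.6340 / 1.0985 = 40.6331 K

40.6331 K


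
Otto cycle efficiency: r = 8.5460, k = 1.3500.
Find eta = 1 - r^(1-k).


r^(k-1) = 2.1189
eta = 1 - 1/2.1189 = 0.5281 = 52.8064%

52.8064%


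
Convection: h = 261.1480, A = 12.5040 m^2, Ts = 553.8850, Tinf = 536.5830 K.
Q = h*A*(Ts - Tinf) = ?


dT = 17.3020 K
Q = 261.1480 * 12.5040 * 17.3020 = 56497.8572 W

56497.8572 W


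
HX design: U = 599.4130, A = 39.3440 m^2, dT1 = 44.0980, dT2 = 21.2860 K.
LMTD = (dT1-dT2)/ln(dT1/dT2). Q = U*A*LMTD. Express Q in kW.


LMTD = 31.3195 K
Q = 599.4130 * 39.3440 * 31.3195 = 738616.5808 W = 738.6166 kW

738.6166 kW


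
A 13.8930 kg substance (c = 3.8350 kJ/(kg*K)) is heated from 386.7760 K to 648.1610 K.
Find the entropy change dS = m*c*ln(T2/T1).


T2/T1 = 1.6758
ln(T2/T1) = 0.5163
dS = 13.8930 * 3.8350 * 0.5163 = 27.5079 kJ/K

27.5079 kJ/K


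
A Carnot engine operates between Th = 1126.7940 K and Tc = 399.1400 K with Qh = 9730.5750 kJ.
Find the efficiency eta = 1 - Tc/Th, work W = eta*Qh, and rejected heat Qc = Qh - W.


eta = 1 - 399.1400/1126.7940 = 0.6458
W = 0.6458 * 9730.5750 = 6283.7500 kJ
Qc = 9730.5750 - 6283.7500 = 3446.8250 kJ

eta = 64.5774%, W = 6283.7500 kJ, Qc = 3446.8250 kJ


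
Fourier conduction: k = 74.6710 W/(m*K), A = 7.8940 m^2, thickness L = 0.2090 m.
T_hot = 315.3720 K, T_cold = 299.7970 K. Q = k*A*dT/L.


dT = 15.5750 K
Q = 74.6710 * 7.8940 * 15.5750 / 0.2090 = 43926.9307 W

43926.9307 W


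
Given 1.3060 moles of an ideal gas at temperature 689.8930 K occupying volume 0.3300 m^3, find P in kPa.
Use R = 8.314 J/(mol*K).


P = nRT/V = 1.3060 * 8.314 * 689.8930 / 0.3300
= 7490.9161 / 0.3300 = 22699.7459 Pa = 22.6997 kPa

22.6997 kPa


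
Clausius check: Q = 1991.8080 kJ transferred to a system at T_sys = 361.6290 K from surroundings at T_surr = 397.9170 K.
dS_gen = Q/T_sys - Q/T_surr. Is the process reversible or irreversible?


dS_sys = 1991.8080/361.6290 = 5.5079 kJ/K
dS_surr = -1991.8080/397.9170 = -5.0056 kJ/K
dS_gen = 5.5079 - 5.0056 = 0.5023 kJ/K (irreversible)

dS_gen = 0.5023 kJ/K, irreversible


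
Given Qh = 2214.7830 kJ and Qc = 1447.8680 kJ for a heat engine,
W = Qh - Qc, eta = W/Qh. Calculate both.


W = 2214.7830 - 1447.8680 = 766.9150 kJ
eta = 766.9150 / 2214.7830 = 0.3463 = 34.6271%

W = 766.9150 kJ, eta = 34.6271%


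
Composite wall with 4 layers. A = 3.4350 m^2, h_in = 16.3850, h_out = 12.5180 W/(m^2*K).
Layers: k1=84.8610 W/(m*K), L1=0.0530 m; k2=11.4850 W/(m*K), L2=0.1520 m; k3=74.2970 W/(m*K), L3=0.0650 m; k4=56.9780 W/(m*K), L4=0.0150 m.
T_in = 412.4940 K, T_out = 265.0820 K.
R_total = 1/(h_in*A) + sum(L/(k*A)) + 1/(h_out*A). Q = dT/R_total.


R_conv_in = 1/(16.3850*3.4350) = 0.0178
R_1 = 0.0530/(84.8610*3.4350) = 0.0002
R_2 = 0.1520/(11.4850*3.4350) = 0.0039
R_3 = 0.0650/(74.2970*3.4350) = 0.0003
R_4 = 0.0150/(56.9780*3.4350) = 7.6640e-05
R_conv_out = 1/(12.5180*3.4350) = 0.0233
R_total = 0.0454 K/W
Q = 147.4120 / 0.0454 = 3247.6949 W

R_total = 0.0454 K/W, Q = 3247.6949 W


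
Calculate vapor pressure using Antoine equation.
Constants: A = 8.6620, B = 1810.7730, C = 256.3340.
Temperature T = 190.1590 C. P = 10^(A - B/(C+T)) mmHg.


C+T = 446.4930
B/(C+T) = 4.0555
log10(P) = 8.6620 - 4.0555 = 4.6065
P = 10^4.6065 = 40406.7366 mmHg

40406.7366 mmHg


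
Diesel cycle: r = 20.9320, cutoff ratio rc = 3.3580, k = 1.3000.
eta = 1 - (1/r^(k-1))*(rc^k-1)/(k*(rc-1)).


r^(k-1) = 2.4903
rc^k = 4.8295
eta = 0.4983 = 49.8333%

49.8333%


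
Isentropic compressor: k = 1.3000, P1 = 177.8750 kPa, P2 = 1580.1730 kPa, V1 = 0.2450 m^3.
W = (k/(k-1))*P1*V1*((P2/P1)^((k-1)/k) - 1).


(k-1)/k = 0.2308
(P2/P1)^exp = 1.6554
W = 4.3333 * 177.8750 * 0.2450 * (1.6554 - 1) = 123.7700 kJ

123.7700 kJ


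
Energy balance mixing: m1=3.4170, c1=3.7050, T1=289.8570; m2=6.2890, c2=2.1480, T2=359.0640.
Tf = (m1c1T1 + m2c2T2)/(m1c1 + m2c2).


num = 8520.0990
den = 26.1688
Tf = 325.5829 K

325.5829 K


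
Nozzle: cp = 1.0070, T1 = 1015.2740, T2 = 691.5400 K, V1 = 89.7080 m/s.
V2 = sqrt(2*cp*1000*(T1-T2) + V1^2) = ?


dT = 323.7340 K
2*cp*1000*dT = 652000.2760
V1^2 = 8047.5253
V2 = sqrt(660047.8013) = 812.4333 m/s

812.4333 m/s


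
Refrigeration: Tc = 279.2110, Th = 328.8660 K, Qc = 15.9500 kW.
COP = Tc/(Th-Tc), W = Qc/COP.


COP = 279.2110 / 49.6550 = 5.6230
W = 15.9500 / 5.6230 = 2.8366 kW

COP = 5.6230, W = 2.8366 kW


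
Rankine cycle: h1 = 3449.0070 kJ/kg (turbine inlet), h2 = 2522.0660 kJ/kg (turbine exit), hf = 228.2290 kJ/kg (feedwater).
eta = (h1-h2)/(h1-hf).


W = 926.9410 kJ/kg
Q_in = 3220.7780 kJ/kg
eta = 0.2878 = 28.7800%

eta = 28.7800%


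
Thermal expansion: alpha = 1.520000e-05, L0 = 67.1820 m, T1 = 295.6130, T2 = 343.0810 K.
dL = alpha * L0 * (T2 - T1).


dT = 47.4680 K
dL = 1.520000e-05 * 67.1820 * 47.4680 = 0.048473 m
L_final = 67.230473 m

dL = 0.048473 m


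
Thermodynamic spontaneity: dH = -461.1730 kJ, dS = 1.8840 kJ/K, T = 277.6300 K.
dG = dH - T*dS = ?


T*dS = 277.6300 * 1.8840 = 523.0549 kJ
dG = -461.1730 - 523.0549 = -984.2279 kJ (spontaneous)

dG = -984.2279 kJ, spontaneous


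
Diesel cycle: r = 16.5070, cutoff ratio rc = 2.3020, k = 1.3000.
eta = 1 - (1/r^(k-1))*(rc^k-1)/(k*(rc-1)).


r^(k-1) = 2.3190
rc^k = 2.9562
eta = 0.5016 = 50.1617%

50.1617%


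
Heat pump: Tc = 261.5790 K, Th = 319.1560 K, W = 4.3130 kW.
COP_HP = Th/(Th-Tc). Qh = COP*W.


COP = 319.1560 / 57.5770 = 5.5431
Qh = 5.5431 * 4.3130 = 23.9075 kW

COP = 5.5431, Qh = 23.9075 kW


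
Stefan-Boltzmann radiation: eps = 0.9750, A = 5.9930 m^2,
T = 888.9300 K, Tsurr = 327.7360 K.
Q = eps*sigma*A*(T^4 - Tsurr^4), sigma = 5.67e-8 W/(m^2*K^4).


T^4 = 6.2441e+11
Tsurr^4 = 1.1537e+10
Q = 0.9750 * 5.67e-8 * 5.9930 * 6.1287e+11 = 203049.9011 W

203049.9011 W


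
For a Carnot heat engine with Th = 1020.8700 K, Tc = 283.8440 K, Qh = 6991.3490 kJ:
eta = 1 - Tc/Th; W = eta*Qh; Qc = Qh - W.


eta = 1 - 283.8440/1020.8700 = 0.7220
W = 0.7220 * 6991.3490 = 5047.4654 kJ
Qc = 6991.3490 - 5047.4654 = 1943.8836 kJ

eta = 72.1959%, W = 5047.4654 kJ, Qc = 1943.8836 kJ


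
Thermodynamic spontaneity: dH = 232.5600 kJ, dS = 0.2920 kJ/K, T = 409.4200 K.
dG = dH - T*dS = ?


T*dS = 409.4200 * 0.2920 = 119.5506 kJ
dG = 232.5600 - 119.5506 = 113.0094 kJ (non-spontaneous)

dG = 113.0094 kJ, non-spontaneous


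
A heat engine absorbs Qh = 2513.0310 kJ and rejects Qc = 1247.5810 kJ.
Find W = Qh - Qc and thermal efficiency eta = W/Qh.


W = 2513.0310 - 1247.5810 = 1265.4500 kJ
eta = 1265.4500 / 2513.0310 = 0.5036 = 50.3555%

W = 1265.4500 kJ, eta = 50.3555%


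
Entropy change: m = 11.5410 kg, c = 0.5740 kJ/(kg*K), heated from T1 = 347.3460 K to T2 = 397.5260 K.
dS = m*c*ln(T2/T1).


T2/T1 = 1.1445
ln(T2/T1) = 0.1349
dS = 11.5410 * 0.5740 * 0.1349 = 0.8939 kJ/K

0.8939 kJ/K


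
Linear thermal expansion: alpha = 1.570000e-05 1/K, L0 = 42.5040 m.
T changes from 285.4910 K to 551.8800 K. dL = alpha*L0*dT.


dT = 266.3890 K
dL = 1.570000e-05 * 42.5040 * 266.3890 = 0.177765 m
L_final = 42.681765 m

dL = 0.177765 m


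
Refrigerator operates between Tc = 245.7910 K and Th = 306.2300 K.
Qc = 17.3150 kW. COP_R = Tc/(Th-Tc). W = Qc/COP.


COP = 245.7910 / 60.4390 = 4.0668
W = 17.3150 / 4.0668 = 4.2577 kW

COP = 4.0668, W = 4.2577 kW


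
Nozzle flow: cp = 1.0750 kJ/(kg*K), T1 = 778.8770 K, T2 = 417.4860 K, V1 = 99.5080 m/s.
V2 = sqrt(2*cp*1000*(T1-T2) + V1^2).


dT = 361.3910 K
2*cp*1000*dT = 776990.6500
V1^2 = 9901.8421
V2 = sqrt(786892.4921) = 887.0696 m/s

887.0696 m/s


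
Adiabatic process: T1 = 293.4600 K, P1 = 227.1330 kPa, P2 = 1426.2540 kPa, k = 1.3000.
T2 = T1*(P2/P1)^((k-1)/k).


(k-1)/k = 0.2308
(P2/P1)^exp = 1.5280
T2 = 293.4600 * 1.5280 = 448.4185 K

448.4185 K
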